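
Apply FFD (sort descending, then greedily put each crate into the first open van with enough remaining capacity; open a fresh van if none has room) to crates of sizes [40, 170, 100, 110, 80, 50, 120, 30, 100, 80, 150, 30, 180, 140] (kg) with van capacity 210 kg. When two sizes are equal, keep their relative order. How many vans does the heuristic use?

7

Sorted descending: 180, 170, 150, 140, 120, 110, 100, 100, 80, 80, 50, 40, 30, 30.
  180 → van 1 (new)  [load 180/210]
  170 → van 2 (new)  [load 170/210]
  150 → van 3 (new)  [load 150/210]
  140 → van 4 (new)  [load 140/210]
  120 → van 5 (new)  [load 120/210]
  110 → van 6 (new)  [load 110/210]
  100 → van 6  [load 210/210]
  100 → van 7 (new)  [load 100/210]
  80 → van 5  [load 200/210]
  80 → van 7  [load 180/210]
  50 → van 3  [load 200/210]
  40 → van 2  [load 210/210]
  30 → van 1  [load 210/210]
  30 → van 4  [load 170/210]
7 vans opened.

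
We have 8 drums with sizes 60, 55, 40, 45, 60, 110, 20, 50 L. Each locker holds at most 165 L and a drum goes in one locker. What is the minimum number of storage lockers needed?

3

Total = 110 + 60 + 60 + 55 + 50 + 45 + 40 + 20 = 440 L.
Lower bound: ⌈440/165⌉ = 3 storage lockers.
A packing using 3 storage lockers:
  locker 1: 110 + 55 = 165
  locker 2: 60 + 60 + 45 = 165
  locker 3: 50 + 40 + 20 = 110
This matches the lower bound, so 3 is optimal.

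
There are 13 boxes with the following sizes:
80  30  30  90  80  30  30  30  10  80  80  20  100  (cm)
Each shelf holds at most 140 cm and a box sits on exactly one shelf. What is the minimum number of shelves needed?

Total = 100 + 90 + 80 + 80 + 80 + 80 + 30 + 30 + 30 + 30 + 30 + 20 + 10 = 690 cm.
Lower bound: ⌈690/140⌉ = 5 shelves.
Also, 6 boxes each exceed 70 cm, and no two of those can share a shelf, so at least 6 shelves are needed.
A packing using 6 shelves:
  shelf 1: 100 + 30 + 10 = 140
  shelf 2: 90 + 30 + 20 = 140
  shelf 3: 80 + 30 + 30 = 140
  shelf 4: 80 + 30 = 110
  shelf 5: 80 = 80
  shelf 6: 80 = 80
This matches the lower bound, so 6 is optimal.

6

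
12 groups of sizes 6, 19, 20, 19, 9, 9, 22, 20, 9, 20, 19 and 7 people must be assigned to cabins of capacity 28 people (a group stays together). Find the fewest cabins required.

Total = 22 + 20 + 20 + 20 + 19 + 19 + 19 + 9 + 9 + 9 + 7 + 6 = 179 people.
Lower bound: ⌈179/28⌉ = 7 cabins.
A packing using 7 cabins:
  cabin 1: 22 + 6 = 28
  cabin 2: 20 + 7 = 27
  cabin 3: 20 = 20
  cabin 4: 20 = 20
  cabin 5: 19 + 9 = 28
  cabin 6: 19 + 9 = 28
  cabin 7: 19 + 9 = 28
This matches the lower bound, so 7 is optimal.

7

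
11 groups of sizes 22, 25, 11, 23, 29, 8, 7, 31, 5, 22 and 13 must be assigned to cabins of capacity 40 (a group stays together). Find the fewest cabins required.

6

Total = 31 + 29 + 25 + 23 + 22 + 22 + 13 + 11 + 8 + 7 + 5 = 196.
Lower bound: ⌈196/40⌉ = 5 cabins.
Also, 6 groups each exceed 20, and no two of those can share a cabin, so at least 6 cabins are needed.
A packing using 6 cabins:
  cabin 1: 31 + 8 = 39
  cabin 2: 29 + 11 = 40
  cabin 3: 25 + 13 = 38
  cabin 4: 23 + 7 + 5 = 35
  cabin 5: 22 = 22
  cabin 6: 22 = 22
This matches the lower bound, so 6 is optimal.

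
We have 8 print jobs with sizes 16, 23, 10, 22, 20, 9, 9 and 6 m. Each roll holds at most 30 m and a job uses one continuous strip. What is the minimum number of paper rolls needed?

5

Total = 23 + 22 + 20 + 16 + 10 + 9 + 9 + 6 = 115 m.
Lower bound: ⌈115/30⌉ = 4 paper rolls.
A packing using 5 paper rolls:
  roll 1: 23 + 6 = 29
  roll 2: 22 = 22
  roll 3: 20 + 10 = 30
  roll 4: 16 + 9 = 25
  roll 5: 9 = 9
No arrangement into 4 paper rolls stays within capacity, so 5 is optimal.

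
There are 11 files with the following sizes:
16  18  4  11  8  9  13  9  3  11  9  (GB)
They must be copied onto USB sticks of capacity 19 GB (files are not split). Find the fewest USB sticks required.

Total = 18 + 16 + 13 + 11 + 11 + 9 + 9 + 9 + 8 + 4 + 3 = 111 GB.
Lower bound: ⌈111/19⌉ = 6 USB sticks.
A packing using 7 USB sticks:
  USB stick 1: 18 = 18
  USB stick 2: 16 + 3 = 19
  USB stick 3: 13 + 4 = 17
  USB stick 4: 11 + 8 = 19
  USB stick 5: 11 = 11
  USB stick 6: 9 + 9 = 18
  USB stick 7: 9 = 9
No arrangement into 6 USB sticks stays within capacity, so 7 is optimal.

7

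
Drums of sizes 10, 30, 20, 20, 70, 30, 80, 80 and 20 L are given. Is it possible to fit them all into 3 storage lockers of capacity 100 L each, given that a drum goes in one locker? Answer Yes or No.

Total = 360 L; ⌈360/100⌉ = 4.
At least 4 storage lockers are required, but only 3 are allowed.

No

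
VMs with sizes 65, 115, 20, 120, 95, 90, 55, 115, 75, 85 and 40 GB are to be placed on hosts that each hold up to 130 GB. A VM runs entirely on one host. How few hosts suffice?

Total = 120 + 115 + 115 + 95 + 90 + 85 + 75 + 65 + 55 + 40 + 20 = 875 GB.
Lower bound: ⌈875/130⌉ = 7 hosts.
A packing using 8 hosts:
  host 1: 120 = 120
  host 2: 115 = 115
  host 3: 115 = 115
  host 4: 95 + 20 = 115
  host 5: 90 + 40 = 130
  host 6: 85 = 85
  host 7: 75 + 55 = 130
  host 8: 65 = 65
No arrangement into 7 hosts stays within capacity, so 8 is optimal.

8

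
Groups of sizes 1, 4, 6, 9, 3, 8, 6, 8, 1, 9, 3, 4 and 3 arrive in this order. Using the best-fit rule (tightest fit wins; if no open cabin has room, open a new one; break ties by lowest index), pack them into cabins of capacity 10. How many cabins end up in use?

  1 → cabin 1 (new)  [load 1/10]
  4 → cabin 1  [load 5/10]
  6 → cabin 2 (new)  [load 6/10]
  9 → cabin 3 (new)  [load 9/10]
  3 → cabin 2  [load 9/10]
  8 → cabin 4 (new)  [load 8/10]
  6 → cabin 5 (new)  [load 6/10]
  8 → cabin 6 (new)  [load 8/10]
  1 → cabin 2  [load 10/10]
  9 → cabin 7 (new)  [load 9/10]
  3 → cabin 5  [load 9/10]
  4 → cabin 1  [load 9/10]
  3 → cabin 8 (new)  [load 3/10]
8 cabins opened.

8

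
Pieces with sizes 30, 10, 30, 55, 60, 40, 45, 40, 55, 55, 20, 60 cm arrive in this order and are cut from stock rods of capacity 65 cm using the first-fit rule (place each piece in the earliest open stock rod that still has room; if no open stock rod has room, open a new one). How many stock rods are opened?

  30 → stock rod 1 (new)  [load 30/65]
  10 → stock rod 1  [load 40/65]
  30 → stock rod 2 (new)  [load 30/65]
  55 → stock rod 3 (new)  [load 55/65]
  60 → stock rod 4 (new)  [load 60/65]
  40 → stock rod 5 (new)  [load 40/65]
  45 → stock rod 6 (new)  [load 45/65]
  40 → stock rod 7 (new)  [load 40/65]
  55 → stock rod 8 (new)  [load 55/65]
  55 → stock rod 9 (new)  [load 55/65]
  20 → stock rod 1  [load 60/65]
  60 → stock rod 10 (new)  [load 60/65]
10 stock rods opened.

10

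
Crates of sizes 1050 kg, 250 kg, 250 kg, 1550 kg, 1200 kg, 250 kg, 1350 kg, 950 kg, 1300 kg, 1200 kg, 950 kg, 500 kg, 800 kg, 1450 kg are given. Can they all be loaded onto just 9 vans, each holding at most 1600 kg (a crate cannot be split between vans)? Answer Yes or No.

Total = 13050 kg; ⌈13050/1600⌉ = 9.
The bound of 9 does not rule out 9, but exhaustive search shows no assignment into 9 vans of capacity 1600 kg exists — the minimum is 10.

No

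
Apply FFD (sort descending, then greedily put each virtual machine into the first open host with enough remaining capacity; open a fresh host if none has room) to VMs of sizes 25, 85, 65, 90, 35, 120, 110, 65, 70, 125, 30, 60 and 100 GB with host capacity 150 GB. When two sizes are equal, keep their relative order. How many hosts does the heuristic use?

Sorted descending: 125, 120, 110, 100, 90, 85, 70, 65, 65, 60, 35, 30, 25.
  125 → host 1 (new)  [load 125/150]
  120 → host 2 (new)  [load 120/150]
  110 → host 3 (new)  [load 110/150]
  100 → host 4 (new)  [load 100/150]
  90 → host 5 (new)  [load 90/150]
  85 → host 6 (new)  [load 85/150]
  70 → host 7 (new)  [load 70/150]
  65 → host 6  [load 150/150]
  65 → host 7  [load 135/150]
  60 → host 5  [load 150/150]
  35 → host 3  [load 145/150]
  30 → host 2  [load 150/150]
  25 → host 1  [load 150/150]
7 hosts opened.

7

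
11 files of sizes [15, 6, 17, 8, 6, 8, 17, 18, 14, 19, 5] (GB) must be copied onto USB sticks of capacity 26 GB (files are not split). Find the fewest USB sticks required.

6

Total = 19 + 18 + 17 + 17 + 15 + 14 + 8 + 8 + 6 + 6 + 5 = 133 GB.
Lower bound: ⌈133/26⌉ = 6 USB sticks.
A packing using 6 USB sticks:
  USB stick 1: 19 + 6 = 25
  USB stick 2: 18 + 8 = 26
  USB stick 3: 17 + 8 = 25
  USB stick 4: 17 + 6 = 23
  USB stick 5: 15 + 5 = 20
  USB stick 6: 14 = 14
This matches the lower bound, so 6 is optimal.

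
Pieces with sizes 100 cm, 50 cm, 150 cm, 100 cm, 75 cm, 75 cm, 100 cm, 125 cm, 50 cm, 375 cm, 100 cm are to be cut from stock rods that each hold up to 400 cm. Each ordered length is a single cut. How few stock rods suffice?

Total = 375 + 150 + 125 + 100 + 100 + 100 + 100 + 75 + 75 + 50 + 50 = 1300 cm.
Lower bound: ⌈1300/400⌉ = 4 stock rods.
A packing using 4 stock rods:
  stock rod 1: 375 = 375
  stock rod 2: 150 + 125 + 100 = 375
  stock rod 3: 100 + 100 + 100 + 75 = 375
  stock rod 4: 75 + 50 + 50 = 175
This matches the lower bound, so 4 is optimal.

4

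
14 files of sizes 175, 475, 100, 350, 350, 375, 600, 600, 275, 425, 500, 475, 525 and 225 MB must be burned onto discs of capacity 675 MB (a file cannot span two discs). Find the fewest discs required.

10

Total = 600 + 600 + 525 + 500 + 475 + 475 + 425 + 375 + 350 + 350 + 275 + 225 + 175 + 100 = 5450 MB.
Lower bound: ⌈5450/675⌉ = 9 discs.
Also, 10 files each exceed 675/2 MB, and no two of those can share a disc, so at least 10 discs are needed.
A packing using 10 discs:
  disc 1: 600 = 600
  disc 2: 600 = 600
  disc 3: 525 + 100 = 625
  disc 4: 500 + 175 = 675
  disc 5: 475 = 475
  disc 6: 475 = 475
  disc 7: 425 + 225 = 650
  disc 8: 375 + 275 = 650
  disc 9: 350 = 350
  disc 10: 350 = 350
This matches the lower bound, so 10 is optimal.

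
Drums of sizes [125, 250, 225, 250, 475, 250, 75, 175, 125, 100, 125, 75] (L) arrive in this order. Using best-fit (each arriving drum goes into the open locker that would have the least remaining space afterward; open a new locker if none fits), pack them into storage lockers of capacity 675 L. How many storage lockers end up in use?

4

  125 → locker 1 (new)  [load 125/675]
  250 → locker 1  [load 375/675]
  225 → locker 1  [load 600/675]
  250 → locker 2 (new)  [load 250/675]
  475 → locker 3 (new)  [load 475/675]
  250 → locker 2  [load 500/675]
  75 → locker 1  [load 675/675]
  175 → locker 2  [load 675/675]
  125 → locker 3  [load 600/675]
  100 → locker 4 (new)  [load 100/675]
  125 → locker 4  [load 225/675]
  75 → locker 3  [load 675/675]
4 storage lockers opened.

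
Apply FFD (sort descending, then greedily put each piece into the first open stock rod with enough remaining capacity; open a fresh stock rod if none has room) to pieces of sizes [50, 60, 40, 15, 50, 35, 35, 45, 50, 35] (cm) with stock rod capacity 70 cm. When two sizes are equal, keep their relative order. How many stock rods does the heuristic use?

Sorted descending: 60, 50, 50, 50, 45, 40, 35, 35, 35, 15.
  60 → stock rod 1 (new)  [load 60/70]
  50 → stock rod 2 (new)  [load 50/70]
  50 → stock rod 3 (new)  [load 50/70]
  50 → stock rod 4 (new)  [load 50/70]
  45 → stock rod 5 (new)  [load 45/70]
  40 → stock rod 6 (new)  [load 40/70]
  35 → stock rod 7 (new)  [load 35/70]
  35 → stock rod 7  [load 70/70]
  35 → stock rod 8 (new)  [load 35/70]
  15 → stock rod 2  [load 65/70]
8 stock rods opened.

8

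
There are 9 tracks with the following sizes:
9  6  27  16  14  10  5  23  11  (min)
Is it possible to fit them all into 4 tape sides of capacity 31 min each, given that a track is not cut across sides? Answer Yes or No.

No

Total = 121 min; ⌈121/31⌉ = 4.
The bound of 4 does not rule out 4, but exhaustive search shows no assignment into 4 tape sides of capacity 31 min exists — the minimum is 5.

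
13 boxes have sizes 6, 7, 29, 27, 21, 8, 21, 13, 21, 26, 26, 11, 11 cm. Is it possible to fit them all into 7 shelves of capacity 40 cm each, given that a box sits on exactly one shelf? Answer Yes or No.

Yes

A valid assignment using 7 shelves:
  shelf 1: 29 + 11 = 40
  shelf 2: 27 + 13 = 40
  shelf 3: 26 + 11 = 37
  shelf 4: 26 + 8 + 6 = 40
  shelf 5: 21 + 7 = 28
  shelf 6: 21 = 21
  shelf 7: 21 = 21
Every load is within 40 cm, so 7 shelves suffice.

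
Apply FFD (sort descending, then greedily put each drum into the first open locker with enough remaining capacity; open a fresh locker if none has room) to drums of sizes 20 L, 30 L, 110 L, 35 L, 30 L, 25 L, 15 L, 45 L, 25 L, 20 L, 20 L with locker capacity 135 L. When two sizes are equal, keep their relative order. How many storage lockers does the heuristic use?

Sorted descending: 110, 45, 35, 30, 30, 25, 25, 20, 20, 20, 15.
  110 → locker 1 (new)  [load 110/135]
  45 → locker 2 (new)  [load 45/135]
  35 → locker 2  [load 80/135]
  30 → locker 2  [load 110/135]
  30 → locker 3 (new)  [load 30/135]
  25 → locker 1  [load 135/135]
  25 → locker 2  [load 135/135]
  20 → locker 3  [load 50/135]
  20 → locker 3  [load 70/135]
  20 → locker 3  [load 90/135]
  15 → locker 3  [load 105/135]
3 storage lockers opened.

3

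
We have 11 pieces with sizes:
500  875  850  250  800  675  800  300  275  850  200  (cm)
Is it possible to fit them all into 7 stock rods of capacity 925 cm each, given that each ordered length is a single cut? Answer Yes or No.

Total = 6375 cm; ⌈6375/925⌉ = 7.
The bound of 7 does not rule out 7, but exhaustive search shows no assignment into 7 stock rods of capacity 925 cm exists — the minimum is 8.

No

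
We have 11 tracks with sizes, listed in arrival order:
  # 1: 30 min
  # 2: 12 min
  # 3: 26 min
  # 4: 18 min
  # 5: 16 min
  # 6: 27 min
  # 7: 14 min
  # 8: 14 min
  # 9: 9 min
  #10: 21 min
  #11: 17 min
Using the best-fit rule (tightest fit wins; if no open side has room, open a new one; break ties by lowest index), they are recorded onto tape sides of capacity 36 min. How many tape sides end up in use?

  30 → side 1 (new)  [load 30/36]
  12 → side 2 (new)  [load 12/36]
  26 → side 3 (new)  [load 26/36]
  18 → side 2  [load 30/36]
  16 → side 4 (new)  [load 16/36]
  27 → side 5 (new)  [load 27/36]
  14 → side 4  [load 30/36]
  14 → side 6 (new)  [load 14/36]
  9 → side 5  [load 36/36]
  21 → side 6  [load 35/36]
  17 → side 7 (new)  [load 17/36]
7 tape sides opened.

7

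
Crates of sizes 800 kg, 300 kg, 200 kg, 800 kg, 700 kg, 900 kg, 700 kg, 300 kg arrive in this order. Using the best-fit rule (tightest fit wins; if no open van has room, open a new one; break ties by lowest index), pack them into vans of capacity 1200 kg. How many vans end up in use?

  800 → van 1 (new)  [load 800/1200]
  300 → van 1  [load 1100/1200]
  200 → van 2 (new)  [load 200/1200]
  800 → van 2  [load 1000/1200]
  700 → van 3 (new)  [load 700/1200]
  900 → van 4 (new)  [load 900/1200]
  700 → van 5 (new)  [load 700/1200]
  300 → van 4  [load 1200/1200]
5 vans opened.

5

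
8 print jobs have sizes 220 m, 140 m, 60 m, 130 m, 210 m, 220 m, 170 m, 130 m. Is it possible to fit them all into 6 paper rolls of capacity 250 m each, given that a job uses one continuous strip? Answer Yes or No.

Total = 1280 m; ⌈1280/250⌉ = 6.
7 print jobs each exceed half the capacity and cannot share a roll, forcing at least 7 paper rolls.
At least 7 paper rolls are required, but only 6 are allowed.

No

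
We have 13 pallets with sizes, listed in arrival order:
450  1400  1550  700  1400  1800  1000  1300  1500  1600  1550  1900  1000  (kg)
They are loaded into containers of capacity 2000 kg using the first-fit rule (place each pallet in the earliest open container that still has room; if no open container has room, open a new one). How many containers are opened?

  450 → container 1 (new)  [load 450/2000]
  1400 → container 1  [load 1850/2000]
  1550 → container 2 (new)  [load 1550/2000]
  700 → container 3 (new)  [load 700/2000]
  1400 → container 4 (new)  [load 1400/2000]
  1800 → container 5 (new)  [load 1800/2000]
  1000 → container 3  [load 1700/2000]
  1300 → container 6 (new)  [load 1300/2000]
  1500 → container 7 (new)  [load 1500/2000]
  1600 → container 8 (new)  [load 1600/2000]
  1550 → container 9 (new)  [load 1550/2000]
  1900 → container 10 (new)  [load 1900/2000]
  1000 → container 11 (new)  [load 1000/2000]
11 containers opened.

11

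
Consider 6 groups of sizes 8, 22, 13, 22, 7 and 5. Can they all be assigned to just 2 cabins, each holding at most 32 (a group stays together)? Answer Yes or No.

Total = 77; ⌈77/32⌉ = 3.
At least 3 cabins are required, but only 2 are allowed.

No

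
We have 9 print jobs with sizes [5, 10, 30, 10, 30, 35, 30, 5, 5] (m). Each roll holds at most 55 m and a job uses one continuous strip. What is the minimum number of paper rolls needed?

Total = 35 + 30 + 30 + 30 + 10 + 10 + 5 + 5 + 5 = 160 m.
Lower bound: ⌈160/55⌉ = 3 paper rolls.
Also, 4 print jobs each exceed 55/2 m, and no two of those can share a roll, so at least 4 paper rolls are needed.
A packing using 4 paper rolls:
  roll 1: 35 + 10 + 10 = 55
  roll 2: 30 + 5 + 5 + 5 = 45
  roll 3: 30 = 30
  roll 4: 30 = 30
This matches the lower bound, so 4 is optimal.

4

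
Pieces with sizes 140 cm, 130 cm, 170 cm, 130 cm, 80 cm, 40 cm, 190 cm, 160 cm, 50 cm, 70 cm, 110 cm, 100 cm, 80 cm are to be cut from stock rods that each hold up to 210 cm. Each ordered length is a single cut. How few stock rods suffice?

7

Total = 190 + 170 + 160 + 140 + 130 + 130 + 110 + 100 + 80 + 80 + 70 + 50 + 40 = 1450 cm.
Lower bound: ⌈1450/210⌉ = 7 stock rods.
A packing using 7 stock rods:
  stock rod 1: 190 = 190
  stock rod 2: 170 + 40 = 210
  stock rod 3: 160 + 50 = 210
  stock rod 4: 140 + 70 = 210
  stock rod 5: 130 + 80 = 210
  stock rod 6: 130 + 80 = 210
  stock rod 7: 110 + 100 = 210
This matches the lower bound, so 7 is optimal.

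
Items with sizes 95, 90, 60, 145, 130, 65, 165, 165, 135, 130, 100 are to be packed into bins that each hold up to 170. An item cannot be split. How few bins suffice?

9

Total = 165 + 165 + 145 + 135 + 130 + 130 + 100 + 95 + 90 + 65 + 60 = 1280.
Lower bound: ⌈1280/170⌉ = 8 bins.
Also, 9 items each exceed 85, and no two of those can share a bin, so at least 9 bins are needed.
A packing using 9 bins:
  bin 1: 165 = 165
  bin 2: 165 = 165
  bin 3: 145 = 145
  bin 4: 135 = 135
  bin 5: 130 = 130
  bin 6: 130 = 130
  bin 7: 100 + 65 = 165
  bin 8: 95 + 60 = 155
  bin 9: 90 = 90
This matches the lower bound, so 9 is optimal.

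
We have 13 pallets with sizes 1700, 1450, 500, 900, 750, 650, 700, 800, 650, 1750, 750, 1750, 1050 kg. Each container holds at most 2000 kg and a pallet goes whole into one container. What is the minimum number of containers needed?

8

Total = 1750 + 1750 + 1700 + 1450 + 1050 + 900 + 800 + 750 + 750 + 700 + 650 + 650 + 500 = 13400 kg.
Lower bound: ⌈13400/2000⌉ = 7 containers.
A packing using 8 containers:
  container 1: 1750 = 1750
  container 2: 1750 = 1750
  container 3: 1700 = 1700
  container 4: 1450 + 500 = 1950
  container 5: 1050 + 900 = 1950
  container 6: 800 + 750 = 1550
  container 7: 750 + 700 = 1450
  container 8: 650 + 650 = 1300
No arrangement into 7 containers stays within capacity, so 8 is optimal.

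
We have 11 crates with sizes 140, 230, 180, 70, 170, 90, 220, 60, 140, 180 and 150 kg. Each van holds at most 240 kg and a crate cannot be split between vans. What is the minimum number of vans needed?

8

Total = 230 + 220 + 180 + 180 + 170 + 150 + 140 + 140 + 90 + 70 + 60 = 1630 kg.
Lower bound: ⌈1630/240⌉ = 7 vans.
Also, 8 crates each exceed 120 kg, and no two of those can share a van, so at least 8 vans are needed.
A packing using 8 vans:
  van 1: 230 = 230
  van 2: 220 = 220
  van 3: 180 + 60 = 240
  van 4: 180 = 180
  van 5: 170 + 70 = 240
  van 6: 150 + 90 = 240
  van 7: 140 = 140
  van 8: 140 = 140
This matches the lower bound, so 8 is optimal.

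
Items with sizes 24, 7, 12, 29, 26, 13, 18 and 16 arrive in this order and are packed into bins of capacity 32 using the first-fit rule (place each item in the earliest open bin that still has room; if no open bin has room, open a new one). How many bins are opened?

6

  24 → bin 1 (new)  [load 24/32]
  7 → bin 1  [load 31/32]
  12 → bin 2 (new)  [load 12/32]
  29 → bin 3 (new)  [load 29/32]
  26 → bin 4 (new)  [load 26/32]
  13 → bin 2  [load 25/32]
  18 → bin 5 (new)  [load 18/32]
  16 → bin 6 (new)  [load 16/32]
6 bins opened.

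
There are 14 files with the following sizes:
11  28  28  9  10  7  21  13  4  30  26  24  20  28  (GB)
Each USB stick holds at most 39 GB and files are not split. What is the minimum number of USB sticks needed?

8

Total = 30 + 28 + 28 + 28 + 26 + 24 + 21 + 20 + 13 + 11 + 10 + 9 + 7 + 4 = 259 GB.
Lower bound: ⌈259/39⌉ = 7 USB sticks.
Also, 8 files each exceed 39/2 GB, and no two of those can share a USB stick, so at least 8 USB sticks are needed.
A packing using 8 USB sticks:
  USB stick 1: 30 + 9 = 39
  USB stick 2: 28 + 11 = 39
  USB stick 3: 28 + 10 = 38
  USB stick 4: 28 + 7 + 4 = 39
  USB stick 5: 26 + 13 = 39
  USB stick 6: 24 = 24
  USB stick 7: 21 = 21
  USB stick 8: 20 = 20
This matches the lower bound, so 8 is optimal.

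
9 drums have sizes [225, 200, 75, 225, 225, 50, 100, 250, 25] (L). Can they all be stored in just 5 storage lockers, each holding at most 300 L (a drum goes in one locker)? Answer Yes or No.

A valid assignment using 5 storage lockers:
  locker 1: 250 + 50 = 300
  locker 2: 225 + 75 = 300
  locker 3: 225 + 25 = 250
  locker 4: 225 = 225
  locker 5: 200 + 100 = 300
Every load is within 300 L, so 5 storage lockers suffice.

Yes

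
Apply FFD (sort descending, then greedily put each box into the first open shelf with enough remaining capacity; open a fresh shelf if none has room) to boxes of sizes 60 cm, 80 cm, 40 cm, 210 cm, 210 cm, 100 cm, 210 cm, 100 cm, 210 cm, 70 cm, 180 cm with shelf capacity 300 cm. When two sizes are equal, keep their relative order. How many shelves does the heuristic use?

Sorted descending: 210, 210, 210, 210, 180, 100, 100, 80, 70, 60, 40.
  210 → shelf 1 (new)  [load 210/300]
  210 → shelf 2 (new)  [load 210/300]
  210 → shelf 3 (new)  [load 210/300]
  210 → shelf 4 (new)  [load 210/300]
  180 → shelf 5 (new)  [load 180/300]
  100 → shelf 5  [load 280/300]
  100 → shelf 6 (new)  [load 100/300]
  80 → shelf 1  [load 290/300]
  70 → shelf 2  [load 280/300]
  60 → shelf 3  [load 270/300]
  40 → shelf 4  [load 250/300]
6 shelves opened.

6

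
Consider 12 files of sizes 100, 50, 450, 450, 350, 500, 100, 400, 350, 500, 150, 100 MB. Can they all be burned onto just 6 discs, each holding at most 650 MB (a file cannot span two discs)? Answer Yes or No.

No

Total = 3500 MB; ⌈3500/650⌉ = 6.
7 files each exceed half the capacity and cannot share a disc, forcing at least 7 discs.
At least 7 discs are required, but only 6 are allowed.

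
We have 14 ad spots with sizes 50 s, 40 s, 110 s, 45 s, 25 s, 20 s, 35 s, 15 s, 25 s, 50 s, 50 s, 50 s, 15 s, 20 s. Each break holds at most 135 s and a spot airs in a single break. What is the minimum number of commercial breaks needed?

Total = 110 + 50 + 50 + 50 + 50 + 45 + 40 + 35 + 25 + 25 + 20 + 20 + 15 + 15 = 550 s.
Lower bound: ⌈550/135⌉ = 5 commercial breaks.
A packing using 5 commercial breaks:
  break 1: 110 + 25 = 135
  break 2: 50 + 50 + 35 = 135
  break 3: 50 + 50 + 25 = 125
  break 4: 45 + 40 + 20 + 20 = 125
  break 5: 15 + 15 = 30
This matches the lower bound, so 5 is optimal.

5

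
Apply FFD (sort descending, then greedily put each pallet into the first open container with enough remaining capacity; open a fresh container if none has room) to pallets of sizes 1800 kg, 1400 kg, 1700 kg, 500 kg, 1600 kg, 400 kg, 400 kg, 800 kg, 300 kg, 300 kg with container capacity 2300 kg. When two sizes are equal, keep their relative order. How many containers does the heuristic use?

5

Sorted descending: 1800, 1700, 1600, 1400, 800, 500, 400, 400, 300, 300.
  1800 → container 1 (new)  [load 1800/2300]
  1700 → container 2 (new)  [load 1700/2300]
  1600 → container 3 (new)  [load 1600/2300]
  1400 → container 4 (new)  [load 1400/2300]
  800 → container 4  [load 2200/2300]
  500 → container 1  [load 2300/2300]
  400 → container 2  [load 2100/2300]
  400 → container 3  [load 2000/2300]
  300 → container 3  [load 2300/2300]
  300 → container 5 (new)  [load 300/2300]
5 containers opened.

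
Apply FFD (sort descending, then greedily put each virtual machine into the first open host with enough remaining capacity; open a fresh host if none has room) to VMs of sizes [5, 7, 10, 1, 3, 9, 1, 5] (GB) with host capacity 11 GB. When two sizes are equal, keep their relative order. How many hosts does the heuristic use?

Sorted descending: 10, 9, 7, 5, 5, 3, 1, 1.
  10 → host 1 (new)  [load 10/11]
  9 → host 2 (new)  [load 9/11]
  7 → host 3 (new)  [load 7/11]
  5 → host 4 (new)  [load 5/11]
  5 → host 4  [load 10/11]
  3 → host 3  [load 10/11]
  1 → host 1  [load 11/11]
  1 → host 2  [load 10/11]
4 hosts opened.

4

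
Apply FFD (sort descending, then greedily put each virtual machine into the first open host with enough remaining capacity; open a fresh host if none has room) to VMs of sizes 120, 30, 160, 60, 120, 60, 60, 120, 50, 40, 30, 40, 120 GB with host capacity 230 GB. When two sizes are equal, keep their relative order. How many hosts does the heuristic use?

5

Sorted descending: 160, 120, 120, 120, 120, 60, 60, 60, 50, 40, 40, 30, 30.
  160 → host 1 (new)  [load 160/230]
  120 → host 2 (new)  [load 120/230]
  120 → host 3 (new)  [load 120/230]
  120 → host 4 (new)  [load 120/230]
  120 → host 5 (new)  [load 120/230]
  60 → host 1  [load 220/230]
  60 → host 2  [load 180/230]
  60 → host 3  [load 180/230]
  50 → host 2  [load 230/230]
  40 → host 3  [load 220/230]
  40 → host 4  [load 160/230]
  30 → host 4  [load 190/230]
  30 → host 4  [load 220/230]
5 hosts opened.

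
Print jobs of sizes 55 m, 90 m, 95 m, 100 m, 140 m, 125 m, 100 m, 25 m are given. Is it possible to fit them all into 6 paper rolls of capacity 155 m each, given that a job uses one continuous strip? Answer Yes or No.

Yes

A valid assignment using 6 paper rolls:
  roll 1: 140 = 140
  roll 2: 125 + 25 = 150
  roll 3: 100 + 55 = 155
  roll 4: 100 = 100
  roll 5: 95 = 95
  roll 6: 90 = 90
Every load is within 155 m, so 6 paper rolls suffice.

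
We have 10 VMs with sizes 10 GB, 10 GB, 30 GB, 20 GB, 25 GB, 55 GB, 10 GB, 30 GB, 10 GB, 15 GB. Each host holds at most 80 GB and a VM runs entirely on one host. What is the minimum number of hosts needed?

3

Total = 55 + 30 + 30 + 25 + 20 + 15 + 10 + 10 + 10 + 10 = 215 GB.
Lower bound: ⌈215/80⌉ = 3 hosts.
A packing using 3 hosts:
  host 1: 55 + 25 = 80
  host 2: 30 + 30 + 20 = 80
  host 3: 15 + 10 + 10 + 10 + 10 = 55
This matches the lower bound, so 3 is optimal.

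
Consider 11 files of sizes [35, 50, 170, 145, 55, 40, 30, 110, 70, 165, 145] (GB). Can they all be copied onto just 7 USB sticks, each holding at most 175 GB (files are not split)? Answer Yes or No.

A valid assignment using 7 USB sticks:
  USB stick 1: 170 = 170
  USB stick 2: 165 = 165
  USB stick 3: 145 + 30 = 175
  USB stick 4: 145 = 145
  USB stick 5: 110 + 55 = 165
  USB stick 6: 70 + 50 + 40 = 160
  USB stick 7: 35 = 35
Every load is within 175 GB, so 7 USB sticks suffice.

Yes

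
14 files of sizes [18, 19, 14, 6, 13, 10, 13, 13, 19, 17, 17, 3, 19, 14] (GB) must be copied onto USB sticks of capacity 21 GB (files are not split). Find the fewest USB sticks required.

Total = 19 + 19 + 19 + 18 + 17 + 17 + 14 + 14 + 13 + 13 + 13 + 10 + 6 + 3 = 195 GB.
Lower bound: ⌈195/21⌉ = 10 USB sticks.
Also, 11 files each exceed 21/2 GB, and no two of those can share a USB stick, so at least 11 USB sticks are needed.
A packing using 12 USB sticks:
  USB stick 1: 19 = 19
  USB stick 2: 19 = 19
  USB stick 3: 19 = 19
  USB stick 4: 18 + 3 = 21
  USB stick 5: 17 = 17
  USB stick 6: 17 = 17
  USB stick 7: 14 + 6 = 20
  USB stick 8: 14 = 14
  USB stick 9: 13 = 13
  USB stick 10: 13 = 13
  USB stick 11: 13 = 13
  USB stick 12: 10 = 10
No arrangement into 11 USB sticks stays within capacity, so 12 is optimal.

12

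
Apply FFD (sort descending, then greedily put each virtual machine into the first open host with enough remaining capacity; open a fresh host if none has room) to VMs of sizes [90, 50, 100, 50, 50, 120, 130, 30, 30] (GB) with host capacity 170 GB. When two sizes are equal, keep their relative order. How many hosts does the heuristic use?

Sorted descending: 130, 120, 100, 90, 50, 50, 50, 30, 30.
  130 → host 1 (new)  [load 130/170]
  120 → host 2 (new)  [load 120/170]
  100 → host 3 (new)  [load 100/170]
  90 → host 4 (new)  [load 90/170]
  50 → host 2  [load 170/170]
  50 → host 3  [load 150/170]
  50 → host 4  [load 140/170]
  30 → host 1  [load 160/170]
  30 → host 4  [load 170/170]
4 hosts opened.

4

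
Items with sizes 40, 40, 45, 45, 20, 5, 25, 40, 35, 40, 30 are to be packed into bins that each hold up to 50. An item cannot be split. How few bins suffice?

9

Total = 45 + 45 + 40 + 40 + 40 + 40 + 35 + 30 + 25 + 20 + 5 = 365.
Lower bound: ⌈365/50⌉ = 8 bins.
A packing using 9 bins:
  bin 1: 45 + 5 = 50
  bin 2: 45 = 45
  bin 3: 40 = 40
  bin 4: 40 = 40
  bin 5: 40 = 40
  bin 6: 40 = 40
  bin 7: 35 = 35
  bin 8: 30 + 20 = 50
  bin 9: 25 = 25
No arrangement into 8 bins stays within capacity, so 9 is optimal.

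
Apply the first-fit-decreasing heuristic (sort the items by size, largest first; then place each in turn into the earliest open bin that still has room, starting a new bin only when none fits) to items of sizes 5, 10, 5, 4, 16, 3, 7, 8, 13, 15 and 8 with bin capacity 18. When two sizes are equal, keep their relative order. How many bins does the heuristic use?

Sorted descending: 16, 15, 13, 10, 8, 8, 7, 5, 5, 4, 3.
  16 → bin 1 (new)  [load 16/18]
  15 → bin 2 (new)  [load 15/18]
  13 → bin 3 (new)  [load 13/18]
  10 → bin 4 (new)  [load 10/18]
  8 → bin 4  [load 18/18]
  8 → bin 5 (new)  [load 8/18]
  7 → bin 5  [load 15/18]
  5 → bin 3  [load 18/18]
  5 → bin 6 (new)  [load 5/18]
  4 → bin 6  [load 9/18]
  3 → bin 2  [load 18/18]
6 bins opened.

6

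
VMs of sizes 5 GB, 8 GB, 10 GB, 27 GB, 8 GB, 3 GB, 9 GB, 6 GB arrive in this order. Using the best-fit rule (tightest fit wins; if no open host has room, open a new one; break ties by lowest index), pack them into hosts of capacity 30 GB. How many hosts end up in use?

  5 → host 1 (new)  [load 5/30]
  8 → host 1  [load 13/30]
  10 → host 1  [load 23/30]
  27 → host 2 (new)  [load 27/30]
  8 → host 3 (new)  [load 8/30]
  3 → host 2  [load 30/30]
  9 → host 3  [load 17/30]
  6 → host 1  [load 29/30]
3 hosts opened.

3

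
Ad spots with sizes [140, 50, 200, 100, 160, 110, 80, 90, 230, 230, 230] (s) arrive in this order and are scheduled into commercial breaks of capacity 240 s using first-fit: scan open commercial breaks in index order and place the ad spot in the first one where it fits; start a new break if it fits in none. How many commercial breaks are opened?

  140 → break 1 (new)  [load 140/240]
  50 → break 1  [load 190/240]
  200 → break 2 (new)  [load 200/240]
  100 → break 3 (new)  [load 100/240]
  160 → break 4 (new)  [load 160/240]
  110 → break 3  [load 210/240]
  80 → break 4  [load 240/240]
  90 → break 5 (new)  [load 90/240]
  230 → break 6 (new)  [load 230/240]
  230 → break 7 (new)  [load 230/240]
  230 → break 8 (new)  [load 230/240]
8 commercial breaks opened.

8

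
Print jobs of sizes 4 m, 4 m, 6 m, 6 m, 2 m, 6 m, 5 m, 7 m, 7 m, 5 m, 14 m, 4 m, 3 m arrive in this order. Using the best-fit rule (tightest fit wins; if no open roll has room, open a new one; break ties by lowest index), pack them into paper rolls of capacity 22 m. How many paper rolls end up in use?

  4 → roll 1 (new)  [load 4/22]
  4 → roll 1  [load 8/22]
  6 → roll 1  [load 14/22]
  6 → roll 1  [load 20/22]
  2 → roll 1  [load 22/22]
  6 → roll 2 (new)  [load 6/22]
  5 → roll 2  [load 11/22]
  7 → roll 2  [load 18/22]
  7 → roll 3 (new)  [load 7/22]
  5 → roll 3  [load 12/22]
  14 → roll 4 (new)  [load 14/22]
  4 → roll 2  [load 22/22]
  3 → roll 4  [load 17/22]
4 paper rolls opened.

4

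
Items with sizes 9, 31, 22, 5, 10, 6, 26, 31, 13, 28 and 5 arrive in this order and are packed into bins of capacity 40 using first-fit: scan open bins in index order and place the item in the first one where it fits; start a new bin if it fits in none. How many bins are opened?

  9 → bin 1 (new)  [load 9/40]
  31 → bin 1  [load 40/40]
  22 → bin 2 (new)  [load 22/40]
  5 → bin 2  [load 27/40]
  10 → bin 2  [load 37/40]
  6 → bin 3 (new)  [load 6/40]
  26 → bin 3  [load 32/40]
  31 → bin 4 (new)  [load 31/40]
  13 → bin 5 (new)  [load 13/40]
  28 → bin 6 (new)  [load 28/40]
  5 → bin 3  [load 37/40]
6 bins opened.

6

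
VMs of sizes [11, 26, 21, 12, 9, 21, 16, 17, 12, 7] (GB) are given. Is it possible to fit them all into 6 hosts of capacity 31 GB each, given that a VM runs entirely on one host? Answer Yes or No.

A valid assignment using 6 hosts:
  host 1: 26 = 26
  host 2: 21 + 9 = 30
  host 3: 21 + 7 = 28
  host 4: 17 + 12 = 29
  host 5: 16 + 12 = 28
  host 6: 11 = 11
Every load is within 31 GB, so 6 hosts suffice.

Yes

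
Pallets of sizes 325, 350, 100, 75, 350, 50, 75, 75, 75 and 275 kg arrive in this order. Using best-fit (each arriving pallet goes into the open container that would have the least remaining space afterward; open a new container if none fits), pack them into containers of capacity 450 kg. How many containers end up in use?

  325 → container 1 (new)  [load 325/450]
  350 → container 2 (new)  [load 350/450]
  100 → container 2  [load 450/450]
  75 → container 1  [load 400/450]
  350 → container 3 (new)  [load 350/450]
  50 → container 1  [load 450/450]
  75 → container 3  [load 425/450]
  75 → container 4 (new)  [load 75/450]
  75 → container 4  [load 150/450]
  275 → container 4  [load 425/450]
4 containers opened.

4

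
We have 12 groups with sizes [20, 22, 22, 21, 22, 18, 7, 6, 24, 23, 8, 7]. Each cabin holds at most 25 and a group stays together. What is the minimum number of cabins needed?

Total = 24 + 23 + 22 + 22 + 22 + 21 + 20 + 18 + 8 + 7 + 7 + 6 = 200.
Lower bound: ⌈200/25⌉ = 8 cabins.
A packing using 9 cabins:
  cabin 1: 24 = 24
  cabin 2: 23 = 23
  cabin 3: 22 = 22
  cabin 4: 22 = 22
  cabin 5: 22 = 22
  cabin 6: 21 = 21
  cabin 7: 20 = 20
  cabin 8: 18 + 7 = 25
  cabin 9: 8 + 7 + 6 = 21
No arrangement into 8 cabins stays within capacity, so 9 is optimal.

9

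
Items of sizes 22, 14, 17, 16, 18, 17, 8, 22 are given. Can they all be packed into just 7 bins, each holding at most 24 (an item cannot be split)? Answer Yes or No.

Yes

A valid assignment using 7 bins:
  bin 1: 22 = 22
  bin 2: 22 = 22
  bin 3: 18 = 18
  bin 4: 17 = 17
  bin 5: 17 = 17
  bin 6: 16 + 8 = 24
  bin 7: 14 = 14
Every load is within 24, so 7 bins suffice.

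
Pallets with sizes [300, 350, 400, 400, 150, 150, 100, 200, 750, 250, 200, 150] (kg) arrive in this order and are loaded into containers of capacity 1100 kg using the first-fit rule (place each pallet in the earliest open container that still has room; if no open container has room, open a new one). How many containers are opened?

  300 → container 1 (new)  [load 300/1100]
  350 → container 1  [load 650/1100]
  400 → container 1  [load 1050/1100]
  400 → container 2 (new)  [load 400/1100]
  150 → container 2  [load 550/1100]
  150 → container 2  [load 700/1100]
  100 → container 2  [load 800/1100]
  200 → container 2  [load 1000/1100]
  750 → container 3 (new)  [load 750/1100]
  250 → container 3  [load 1000/1100]
  200 → container 4 (new)  [load 200/1100]
  150 → container 4  [load 350/1100]
4 containers opened.

4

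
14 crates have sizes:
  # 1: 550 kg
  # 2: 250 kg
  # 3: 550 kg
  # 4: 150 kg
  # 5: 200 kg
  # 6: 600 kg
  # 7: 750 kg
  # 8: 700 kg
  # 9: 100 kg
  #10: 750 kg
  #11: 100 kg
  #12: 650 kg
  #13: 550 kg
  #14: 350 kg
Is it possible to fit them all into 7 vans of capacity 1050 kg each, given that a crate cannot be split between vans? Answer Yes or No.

No

Total = 6250 kg; ⌈6250/1050⌉ = 6.
8 crates each exceed half the capacity and cannot share a van, forcing at least 8 vans.
At least 8 vans are required, but only 7 are allowed.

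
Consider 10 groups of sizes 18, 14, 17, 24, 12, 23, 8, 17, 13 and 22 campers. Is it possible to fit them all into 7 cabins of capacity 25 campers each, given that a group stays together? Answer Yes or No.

No

Total = 168 campers; ⌈168/25⌉ = 7.
8 groups each exceed half the capacity and cannot share a cabin, forcing at least 8 cabins.
At least 8 cabins are required, but only 7 are allowed.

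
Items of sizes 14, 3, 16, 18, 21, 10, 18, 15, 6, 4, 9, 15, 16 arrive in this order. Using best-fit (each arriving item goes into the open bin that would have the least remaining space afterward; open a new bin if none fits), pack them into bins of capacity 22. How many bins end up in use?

9

  14 → bin 1 (new)  [load 14/22]
  3 → bin 1  [load 17/22]
  16 → bin 2 (new)  [load 16/22]
  18 → bin 3 (new)  [load 18/22]
  21 → bin 4 (new)  [load 21/22]
  10 → bin 5 (new)  [load 10/22]
  18 → bin 6 (new)  [load 18/22]
  15 → bin 7 (new)  [load 15/22]
  6 → bin 2  [load 22/22]
  4 → bin 3  [load 22/22]
  9 → bin 5  [load 19/22]
  15 → bin 8 (new)  [load 15/22]
  16 → bin 9 (new)  [load 16/22]
9 bins opened.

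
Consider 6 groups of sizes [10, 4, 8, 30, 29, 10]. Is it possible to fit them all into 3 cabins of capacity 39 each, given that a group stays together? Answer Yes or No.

Yes

A valid assignment using 3 cabins:
  cabin 1: 30 + 8 = 38
  cabin 2: 29 + 10 = 39
  cabin 3: 10 + 4 = 14
Every load is within 39, so 3 cabins suffice.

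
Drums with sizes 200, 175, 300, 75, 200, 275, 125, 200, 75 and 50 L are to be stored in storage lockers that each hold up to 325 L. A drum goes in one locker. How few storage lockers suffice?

6

Total = 300 + 275 + 200 + 200 + 200 + 175 + 125 + 75 + 75 + 50 = 1675 L.
Lower bound: ⌈1675/325⌉ = 6 storage lockers.
A packing using 6 storage lockers:
  locker 1: 300 = 300
  locker 2: 275 + 50 = 325
  locker 3: 200 + 125 = 325
  locker 4: 200 + 75 = 275
  locker 5: 200 + 75 = 275
  locker 6: 175 = 175
This matches the lower bound, so 6 is optimal.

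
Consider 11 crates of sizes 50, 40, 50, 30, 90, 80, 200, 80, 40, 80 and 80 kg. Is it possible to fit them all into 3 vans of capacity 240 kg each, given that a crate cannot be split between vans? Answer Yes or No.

No

Total = 820 kg; ⌈820/240⌉ = 4.
At least 4 vans are required, but only 3 are allowed.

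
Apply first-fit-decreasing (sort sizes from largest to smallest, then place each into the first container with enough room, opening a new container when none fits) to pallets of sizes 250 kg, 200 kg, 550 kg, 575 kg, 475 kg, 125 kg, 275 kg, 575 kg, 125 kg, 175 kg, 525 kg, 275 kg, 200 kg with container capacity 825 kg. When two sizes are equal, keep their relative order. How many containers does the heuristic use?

Sorted descending: 575, 575, 550, 525, 475, 275, 275, 250, 200, 200, 175, 125, 125.
  575 → container 1 (new)  [load 575/825]
  575 → container 2 (new)  [load 575/825]
  550 → container 3 (new)  [load 550/825]
  525 → container 4 (new)  [load 525/825]
  475 → container 5 (new)  [load 475/825]
  275 → container 3  [load 825/825]
  275 → container 4  [load 800/825]
  250 → container 1  [load 825/825]
  200 → container 2  [load 775/825]
  200 → container 5  [load 675/825]
  175 → container 6 (new)  [load 175/825]
  125 → container 5  [load 800/825]
  125 → container 6  [load 300/825]
6 containers opened.

6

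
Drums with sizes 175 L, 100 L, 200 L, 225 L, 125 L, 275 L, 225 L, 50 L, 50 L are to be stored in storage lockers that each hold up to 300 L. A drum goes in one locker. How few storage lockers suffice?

Total = 275 + 225 + 225 + 200 + 175 + 125 + 100 + 50 + 50 = 1425 L.
Lower bound: ⌈1425/300⌉ = 5 storage lockers.
A packing using 5 storage lockers:
  locker 1: 275 = 275
  locker 2: 225 + 50 = 275
  locker 3: 225 + 50 = 275
  locker 4: 200 + 100 = 300
  locker 5: 175 + 125 = 300
This matches the lower bound, so 5 is optimal.

5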